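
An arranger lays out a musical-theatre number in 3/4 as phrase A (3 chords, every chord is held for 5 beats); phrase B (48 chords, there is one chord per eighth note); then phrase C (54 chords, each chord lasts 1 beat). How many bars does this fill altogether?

31 bars

A: 3 × 5 = 15 beats = 5 bars.
B: 48 × 0.5 = 24 beats = 8 bars.
C: 54 × 1 = 54 beats = 18 bars.
Total: 5 + 8 + 18 = 31 bars.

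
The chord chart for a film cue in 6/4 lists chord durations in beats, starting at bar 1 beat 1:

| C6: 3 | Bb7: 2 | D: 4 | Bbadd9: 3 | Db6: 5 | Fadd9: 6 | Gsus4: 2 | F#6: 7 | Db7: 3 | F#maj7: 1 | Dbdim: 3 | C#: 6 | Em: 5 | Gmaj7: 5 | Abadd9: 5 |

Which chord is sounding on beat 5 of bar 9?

Beat 5 of bar 9 is beat (9−1)×6 + 5 = 53 overall.
Running totals: C6 ends at 3, Bb7 ends at 5, D ends at 9, Bbadd9 ends at 12, Db6 ends at 17, Fadd9 ends at 23, Gsus4 ends at 25, F#6 ends at 32, Db7 ends at 35, F#maj7 ends at 36, Dbdim ends at 39, C# ends at 45, Em ends at 50, Gmaj7 ends at 55.
Beat 53 falls within Gmaj7.

Gmaj7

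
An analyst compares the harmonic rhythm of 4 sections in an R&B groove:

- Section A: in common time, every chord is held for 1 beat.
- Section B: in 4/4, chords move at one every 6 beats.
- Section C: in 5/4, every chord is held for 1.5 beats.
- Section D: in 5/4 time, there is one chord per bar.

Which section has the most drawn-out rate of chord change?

A: 4 beats/bar ÷ 1 beat/chord = 4 chords/bar.
B: 4 beats/bar ÷ 6 beats/chord = 2/3 chords/bar.
C: 5 beats/bar ÷ 1.5 beats/chord = 10/3 chords/bar.
D: 5 beats/bar ÷ 5 beats/chord = 1 chord/bar.
Slowest is B at 2/3 chords/bar.

Section B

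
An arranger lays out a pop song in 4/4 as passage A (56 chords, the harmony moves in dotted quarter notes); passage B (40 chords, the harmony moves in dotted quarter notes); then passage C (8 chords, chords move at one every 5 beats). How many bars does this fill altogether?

46 bars

A: 56 × 1.5 = 84 beats = 21 bars.
B: 40 × 1.5 = 60 beats = 15 bars.
C: 8 × 5 = 40 beats = 10 bars.
Total: 21 + 15 + 10 = 46 bars.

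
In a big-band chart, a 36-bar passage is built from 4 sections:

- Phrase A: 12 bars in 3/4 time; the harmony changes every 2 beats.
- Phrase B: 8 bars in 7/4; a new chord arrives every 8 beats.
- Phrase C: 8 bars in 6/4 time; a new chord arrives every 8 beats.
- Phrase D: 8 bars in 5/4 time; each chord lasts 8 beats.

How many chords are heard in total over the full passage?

A: 12 bars × 3 beats = 36 beats; 2 beats/chord → 18 chords.
B: 8 bars × 7 beats = 56 beats; 8 beats/chord → 7 chords.
C: 8 bars × 6 beats = 48 beats; 8 beats/chord → 6 chords.
D: 8 bars × 5 beats = 40 beats; 8 beats/chord → 5 chords.
Total: 18 + 7 + 6 + 5 = 36.

36 chords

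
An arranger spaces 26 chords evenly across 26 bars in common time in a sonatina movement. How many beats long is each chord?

26 bars × 4 beats/bar = 104 beats total.
104 beats ÷ 26 chords = 4 beats per chord.
(That is a whole note.)

4 beats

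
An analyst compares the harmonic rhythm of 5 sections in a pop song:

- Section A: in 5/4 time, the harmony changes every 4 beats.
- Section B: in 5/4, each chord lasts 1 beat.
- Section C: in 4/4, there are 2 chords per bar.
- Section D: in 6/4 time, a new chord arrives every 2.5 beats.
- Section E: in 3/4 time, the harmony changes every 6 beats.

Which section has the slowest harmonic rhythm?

Section E

A: each chord is 4 beats in 5/4, so 1.25 per bar.
B: each chord is 1 beat in 5/4, so 5 per bar.
C: each chord is 2 beats in 4/4, so 2 per bar.
D: each chord is 2.5 beats in 6/4, so 2.4 per bar.
E: each chord is 6 beats in 3/4, so 0.5 per bar.
Slowest is E at 0.5 chords/bar.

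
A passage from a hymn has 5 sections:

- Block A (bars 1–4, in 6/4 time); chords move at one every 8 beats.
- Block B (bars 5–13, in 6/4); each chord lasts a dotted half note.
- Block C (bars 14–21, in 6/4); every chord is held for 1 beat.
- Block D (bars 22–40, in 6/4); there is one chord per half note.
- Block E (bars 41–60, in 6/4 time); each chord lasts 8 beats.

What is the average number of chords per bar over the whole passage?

A: 4 × 6 = 24 beats ÷ 8 = 3 chords.
B: 9 × 6 = 54 beats ÷ 3 = 18 chords.
C: 8 × 6 = 48 beats ÷ 1 = 48 chords.
D: 19 × 6 = 114 beats ÷ 2 = 57 chords.
E: 20 × 6 = 120 beats ÷ 8 = 15 chords.
Overall: 141 chords over 60 bars → 141/60 = 2.35 chords per bar.

2.35 chords per bar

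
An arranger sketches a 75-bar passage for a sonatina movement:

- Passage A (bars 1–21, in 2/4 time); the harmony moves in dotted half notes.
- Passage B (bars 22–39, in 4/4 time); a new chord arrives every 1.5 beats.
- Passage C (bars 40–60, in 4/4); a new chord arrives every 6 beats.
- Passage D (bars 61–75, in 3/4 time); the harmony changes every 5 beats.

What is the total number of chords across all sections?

A has 42 beats and chords last 3 each, so 14 chords.
B has 72 beats and chords last 1.5 each, so 48 chords.
C has 84 beats and chords last 6 each, so 14 chords.
D has 45 beats and chords last 5 each, so 9 chords.
Total: 14 + 48 + 14 + 9 = 85.

85 chords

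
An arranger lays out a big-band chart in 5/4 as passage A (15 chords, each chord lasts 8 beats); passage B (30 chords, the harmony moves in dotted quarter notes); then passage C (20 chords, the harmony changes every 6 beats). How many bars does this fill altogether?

57 bars

A: 15 × 8 = 120 beats = 24 bars.
B: 30 × 1.5 = 45 beats = 9 bars.
C: 20 × 6 = 120 beats = 24 bars.
Total: 24 + 9 + 24 = 57 bars.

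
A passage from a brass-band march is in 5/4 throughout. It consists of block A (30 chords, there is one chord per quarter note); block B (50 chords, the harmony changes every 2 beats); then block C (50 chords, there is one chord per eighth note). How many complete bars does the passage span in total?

A: 30 × 1 = 30 beats = 6 bars.
B: 50 × 2 = 100 beats = 20 bars.
C: 50 × 0.5 = 25 beats = 5 bars.
Total: 6 + 20 + 5 = 31 bars.

31 bars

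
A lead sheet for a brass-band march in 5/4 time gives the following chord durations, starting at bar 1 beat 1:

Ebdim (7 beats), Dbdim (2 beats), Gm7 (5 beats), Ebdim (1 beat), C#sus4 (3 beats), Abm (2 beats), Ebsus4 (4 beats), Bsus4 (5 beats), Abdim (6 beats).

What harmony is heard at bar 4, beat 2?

C#sus4

Beat 2 of bar 4 is beat (4−1)×5 + 2 = 17 overall.
Running totals: Ebdim ends at 7, Dbdim ends at 9, Gm7 ends at 14, Ebdim ends at 15, C#sus4 ends at 18.
Beat 17 falls within C#sus4.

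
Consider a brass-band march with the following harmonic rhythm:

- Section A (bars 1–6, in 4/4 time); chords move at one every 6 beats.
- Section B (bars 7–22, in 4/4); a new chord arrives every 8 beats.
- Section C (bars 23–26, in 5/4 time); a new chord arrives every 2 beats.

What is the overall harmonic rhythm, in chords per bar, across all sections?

11/13 chords per bar

A: 6 bars of 4 beats is 24 beats; at 6 beats each that's 4 chords.
B: 16 bars of 4 beats is 64 beats; at 8 beats each that's 8 chords.
C: 4 bars of 5 beats is 20 beats; at 2 beats each that's 10 chords.
Overall: 22 chords over 26 bars → 22/26 = 11/13 chords per bar.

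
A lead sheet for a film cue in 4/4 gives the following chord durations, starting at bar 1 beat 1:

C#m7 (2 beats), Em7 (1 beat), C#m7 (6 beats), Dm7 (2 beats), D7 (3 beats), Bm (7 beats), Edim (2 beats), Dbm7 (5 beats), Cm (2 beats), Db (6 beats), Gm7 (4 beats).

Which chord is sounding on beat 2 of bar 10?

Beat 2 of bar 10 is beat (10−1)×4 + 2 = 38 overall.
Running totals: C#m7 ends at 2, Em7 ends at 3, C#m7 ends at 9, Dm7 ends at 11, D7 ends at 14, Bm ends at 21, Edim ends at 23, Dbm7 ends at 28, Cm ends at 30, Db ends at 36, Gm7 ends at 40.
Beat 38 falls within Gm7.

Gm7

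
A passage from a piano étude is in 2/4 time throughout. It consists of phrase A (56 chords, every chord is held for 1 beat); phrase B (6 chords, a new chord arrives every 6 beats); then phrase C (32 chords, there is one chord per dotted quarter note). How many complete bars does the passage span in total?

70 bars

A: 56 × 1 = 56 beats = 28 bars.
B: 6 × 6 = 36 beats = 18 bars.
C: 32 × 1.5 = 48 beats = 24 bars.
Total: 28 + 18 + 24 = 70 bars.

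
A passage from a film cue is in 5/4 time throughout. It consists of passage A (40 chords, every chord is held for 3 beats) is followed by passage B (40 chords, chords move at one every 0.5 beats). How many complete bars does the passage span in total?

28 bars

A: 40 × 3 = 120 beats = 24 bars.
B: 40 × 0.5 = 20 beats = 4 bars.
Total: 24 + 4 = 28 bars.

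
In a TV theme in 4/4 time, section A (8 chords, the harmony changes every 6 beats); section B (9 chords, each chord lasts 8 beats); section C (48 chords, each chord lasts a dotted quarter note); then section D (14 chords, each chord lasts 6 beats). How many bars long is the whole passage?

69 bars

A: 8 × 6 = 48 beats = 12 bars.
B: 9 × 8 = 72 beats = 18 bars.
C: 48 × 1.5 = 72 beats = 18 bars.
D: 14 × 6 = 84 beats = 21 bars.
Total: 12 + 18 + 18 + 21 = 69 bars.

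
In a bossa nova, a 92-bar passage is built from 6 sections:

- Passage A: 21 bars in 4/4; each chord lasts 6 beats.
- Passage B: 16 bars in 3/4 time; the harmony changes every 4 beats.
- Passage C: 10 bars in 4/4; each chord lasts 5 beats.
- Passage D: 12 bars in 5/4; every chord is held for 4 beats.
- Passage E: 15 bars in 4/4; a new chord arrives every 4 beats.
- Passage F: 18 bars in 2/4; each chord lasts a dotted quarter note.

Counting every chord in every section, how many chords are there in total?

88 chords

A: 21·4 = 84 beats, 84/6 = 14 chords.
B: 16·3 = 48 beats, 48/4 = 12 chords.
C: 10·4 = 40 beats, 40/5 = 8 chords.
D: 12·5 = 60 beats, 60/4 = 15 chords.
E: 15·4 = 60 beats, 60/4 = 15 chords.
F: 18·2 = 36 beats, 36/1.5 = 24 chords.
Total: 14 + 12 + 8 + 15 + 15 + 24 = 88.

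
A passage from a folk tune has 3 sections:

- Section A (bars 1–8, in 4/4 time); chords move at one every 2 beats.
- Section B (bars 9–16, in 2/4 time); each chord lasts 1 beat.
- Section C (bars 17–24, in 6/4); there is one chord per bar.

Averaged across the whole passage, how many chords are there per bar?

A: 8 × 4 = 32 beats ÷ 2 = 16 chords.
B: 8 × 2 = 16 beats ÷ 1 = 16 chords.
C: 8 × 6 = 48 beats ÷ 6 = 8 chords.
Overall: 40 chords over 24 bars → 40/24 = 5/3 chords per bar.

5/3 chords per bar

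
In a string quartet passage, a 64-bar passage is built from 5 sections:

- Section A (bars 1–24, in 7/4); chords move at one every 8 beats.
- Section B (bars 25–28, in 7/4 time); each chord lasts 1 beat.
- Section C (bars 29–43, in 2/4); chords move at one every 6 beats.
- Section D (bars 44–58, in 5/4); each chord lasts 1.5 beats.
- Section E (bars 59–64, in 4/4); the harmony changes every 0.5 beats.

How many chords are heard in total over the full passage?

A: 24 bars × 7 beats = 168 beats; 8 beats/chord → 21 chords.
B: 4 bars × 7 beats = 28 beats; 1 beat/chord → 28 chords.
C: 15 bars × 2 beats = 30 beats; 6 beats/chord → 5 chords.
D: 15 bars × 5 beats = 75 beats; 1.5 beats/chord → 50 chords.
E: 6 bars × 4 beats = 24 beats; 0.5 beats/chord → 48 chords.
Total: 21 + 28 + 5 + 50 + 48 = 152.

152 chords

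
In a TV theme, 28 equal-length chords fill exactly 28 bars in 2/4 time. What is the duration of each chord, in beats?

28 bars × 2 beats/bar = 56 beats total.
56 beats ÷ 28 chords = 2 beats per chord.
(That is a half note.)

2 beats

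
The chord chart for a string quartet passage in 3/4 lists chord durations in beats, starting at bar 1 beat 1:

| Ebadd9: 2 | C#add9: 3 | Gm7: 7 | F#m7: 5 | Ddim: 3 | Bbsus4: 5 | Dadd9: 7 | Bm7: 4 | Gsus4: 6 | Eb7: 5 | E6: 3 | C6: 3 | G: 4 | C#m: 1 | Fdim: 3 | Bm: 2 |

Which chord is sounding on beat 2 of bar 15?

Beat 2 of bar 15 is beat (15−1)×3 + 2 = 44 overall.
Running totals: Ebadd9 ends at 2, C#add9 ends at 5, Gm7 ends at 12, F#m7 ends at 17, Ddim ends at 20, Bbsus4 ends at 25, Dadd9 ends at 32, Bm7 ends at 36, Gsus4 ends at 42, Eb7 ends at 47.
Beat 44 falls within Eb7.

Eb7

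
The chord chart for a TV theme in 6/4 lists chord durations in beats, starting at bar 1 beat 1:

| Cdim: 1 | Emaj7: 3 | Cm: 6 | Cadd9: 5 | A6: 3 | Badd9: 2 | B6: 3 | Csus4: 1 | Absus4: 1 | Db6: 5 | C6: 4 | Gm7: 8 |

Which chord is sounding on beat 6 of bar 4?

Csus4

Beat 6 of bar 4 is beat (4−1)×6 + 6 = 24 overall.
Running totals: Cdim ends at 1, Emaj7 ends at 4, Cm ends at 10, Cadd9 ends at 15, A6 ends at 18, Badd9 ends at 20, B6 ends at 23, Csus4 ends at 24.
Beat 24 falls within Csus4.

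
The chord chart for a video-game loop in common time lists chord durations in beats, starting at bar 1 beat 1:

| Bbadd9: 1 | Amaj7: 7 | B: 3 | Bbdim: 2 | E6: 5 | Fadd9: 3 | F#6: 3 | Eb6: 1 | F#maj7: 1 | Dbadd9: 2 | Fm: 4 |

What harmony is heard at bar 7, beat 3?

Beat 3 of bar 7 is beat (7−1)×4 + 3 = 27 overall.
Running totals: Bbadd9 ends at 1, Amaj7 ends at 8, B ends at 11, Bbdim ends at 13, E6 ends at 18, Fadd9 ends at 21, F#6 ends at 24, Eb6 ends at 25, F#maj7 ends at 26, Dbadd9 ends at 28.
Beat 27 falls within Dbadd9.

Dbadd9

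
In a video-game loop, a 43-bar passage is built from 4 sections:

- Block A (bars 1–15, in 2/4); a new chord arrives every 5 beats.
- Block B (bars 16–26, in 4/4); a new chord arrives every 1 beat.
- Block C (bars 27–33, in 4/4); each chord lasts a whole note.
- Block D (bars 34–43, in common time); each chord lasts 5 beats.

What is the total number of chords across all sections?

A has 30 beats and chords last 5 each, so 6 chords.
B has 44 beats and chords last 1 each, so 44 chords.
C has 28 beats and chords last 4 each, so 7 chords.
D has 40 beats and chords last 5 each, so 8 chords.
Total: 6 + 44 + 7 + 8 = 65.

65 chords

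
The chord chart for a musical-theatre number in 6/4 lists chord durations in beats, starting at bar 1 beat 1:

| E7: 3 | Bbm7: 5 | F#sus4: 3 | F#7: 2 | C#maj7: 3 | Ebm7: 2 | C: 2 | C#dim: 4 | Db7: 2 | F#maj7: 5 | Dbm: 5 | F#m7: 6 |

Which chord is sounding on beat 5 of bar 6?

Beat 5 of bar 6 is beat (6−1)×6 + 5 = 35 overall.
Running totals: E7 ends at 3, Bbm7 ends at 8, F#sus4 ends at 11, F#7 ends at 13, C#maj7 ends at 16, Ebm7 ends at 18, C ends at 20, C#dim ends at 24, Db7 ends at 26, F#maj7 ends at 31, Dbm ends at 36.
Beat 35 falls within Dbm.

Dbm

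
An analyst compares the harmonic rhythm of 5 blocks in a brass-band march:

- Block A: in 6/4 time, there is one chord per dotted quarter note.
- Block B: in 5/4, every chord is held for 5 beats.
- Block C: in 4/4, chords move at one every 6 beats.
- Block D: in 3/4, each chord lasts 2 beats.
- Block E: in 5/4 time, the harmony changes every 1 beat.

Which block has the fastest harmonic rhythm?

A: each chord is 1.5 beats in 6/4, so 4 per bar.
B: each chord is 5 beats in 5/4, so 1 per bar.
C: each chord is 6 beats in 4/4, so 2/3 per bar.
D: each chord is 2 beats in 3/4, so 1.5 per bar.
E: each chord is 1 beat in 5/4, so 5 per bar.
Fastest is E at 5 chords/bar.

Block E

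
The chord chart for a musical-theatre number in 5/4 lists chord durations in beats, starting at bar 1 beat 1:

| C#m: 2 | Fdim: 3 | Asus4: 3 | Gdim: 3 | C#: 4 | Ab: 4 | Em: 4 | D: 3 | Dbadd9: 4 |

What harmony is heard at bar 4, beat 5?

Em

Beat 5 of bar 4 is beat (4−1)×5 + 5 = 20 overall.
Running totals: C#m ends at 2, Fdim ends at 5, Asus4 ends at 8, Gdim ends at 11, C# ends at 15, Ab ends at 19, Em ends at 23.
Beat 20 falls within Em.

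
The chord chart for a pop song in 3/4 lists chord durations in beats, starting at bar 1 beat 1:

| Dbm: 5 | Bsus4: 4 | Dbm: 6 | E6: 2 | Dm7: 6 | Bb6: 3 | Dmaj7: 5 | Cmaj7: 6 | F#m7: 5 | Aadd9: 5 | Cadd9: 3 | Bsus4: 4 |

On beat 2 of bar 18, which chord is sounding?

Bsus4

Beat 2 of bar 18 is beat (18−1)×3 + 2 = 53 overall.
Running totals: Dbm ends at 5, Bsus4 ends at 9, Dbm ends at 15, E6 ends at 17, Dm7 ends at 23, Bb6 ends at 26, Dmaj7 ends at 31, Cmaj7 ends at 37, F#m7 ends at 42, Aadd9 ends at 47, Cadd9 ends at 50, Bsus4 ends at 54.
Beat 53 falls within Bsus4.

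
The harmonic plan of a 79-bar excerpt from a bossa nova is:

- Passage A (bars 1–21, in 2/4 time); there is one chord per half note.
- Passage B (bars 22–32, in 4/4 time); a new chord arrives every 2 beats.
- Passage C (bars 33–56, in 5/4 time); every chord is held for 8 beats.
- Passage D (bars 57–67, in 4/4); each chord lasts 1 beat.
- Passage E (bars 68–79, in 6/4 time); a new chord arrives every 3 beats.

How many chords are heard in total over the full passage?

126 chords

A: 21 bars × 2 beats = 42 beats; 2 beats/chord → 21 chords.
B: 11 bars × 4 beats = 44 beats; 2 beats/chord → 22 chords.
C: 24 bars × 5 beats = 120 beats; 8 beats/chord → 15 chords.
D: 11 bars × 4 beats = 44 beats; 1 beat/chord → 44 chords.
E: 12 bars × 6 beats = 72 beats; 3 beats/chord → 24 chords.
Total: 21 + 22 + 15 + 44 + 24 = 126.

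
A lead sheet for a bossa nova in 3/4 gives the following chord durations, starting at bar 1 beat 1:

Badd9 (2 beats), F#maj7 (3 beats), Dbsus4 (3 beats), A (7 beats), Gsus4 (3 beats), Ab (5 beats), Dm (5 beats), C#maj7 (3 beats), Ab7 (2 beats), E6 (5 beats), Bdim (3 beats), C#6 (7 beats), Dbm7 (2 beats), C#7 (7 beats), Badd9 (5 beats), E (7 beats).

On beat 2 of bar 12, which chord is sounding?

Beat 2 of bar 12 is beat (12−1)×3 + 2 = 35 overall.
Running totals: Badd9 ends at 2, F#maj7 ends at 5, Dbsus4 ends at 8, A ends at 15, Gsus4 ends at 18, Ab ends at 23, Dm ends at 28, C#maj7 ends at 31, Ab7 ends at 33, E6 ends at 38.
Beat 35 falls within E6.

E6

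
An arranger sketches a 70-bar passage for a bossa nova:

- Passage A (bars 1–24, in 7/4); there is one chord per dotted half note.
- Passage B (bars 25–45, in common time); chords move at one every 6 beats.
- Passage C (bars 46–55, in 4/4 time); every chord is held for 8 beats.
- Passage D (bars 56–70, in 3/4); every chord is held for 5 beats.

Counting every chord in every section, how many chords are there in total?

A has 168 beats and chords last 3 each, so 56 chords.
B has 84 beats and chords last 6 each, so 14 chords.
C has 40 beats and chords last 8 each, so 5 chords.
D has 45 beats and chords last 5 each, so 9 chords.
Total: 56 + 14 + 5 + 9 = 84.

84 chords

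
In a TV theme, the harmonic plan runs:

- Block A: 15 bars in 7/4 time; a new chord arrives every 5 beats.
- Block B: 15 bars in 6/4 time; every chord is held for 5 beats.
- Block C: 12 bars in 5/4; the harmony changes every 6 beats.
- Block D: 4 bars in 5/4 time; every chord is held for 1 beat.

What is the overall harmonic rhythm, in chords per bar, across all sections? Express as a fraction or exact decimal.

1.5 chords per bar

A: 15 × 7 = 105 beats ÷ 5 = 21 chords.
B: 15 × 6 = 90 beats ÷ 5 = 18 chords.
C: 12 × 5 = 60 beats ÷ 6 = 10 chords.
D: 4 × 5 = 20 beats ÷ 1 = 20 chords.
Overall: 69 chords over 46 bars → 69/46 = 1.5 chords per bar.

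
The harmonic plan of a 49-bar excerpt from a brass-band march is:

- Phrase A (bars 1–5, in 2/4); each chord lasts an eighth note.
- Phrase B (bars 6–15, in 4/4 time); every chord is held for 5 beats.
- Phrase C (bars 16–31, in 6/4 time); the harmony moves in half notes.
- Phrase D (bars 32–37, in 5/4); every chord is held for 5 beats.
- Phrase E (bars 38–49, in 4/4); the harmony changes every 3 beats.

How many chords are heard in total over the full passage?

98 chords

A has 10 beats and chords last 0.5 each, so 20 chords.
B has 40 beats and chords last 5 each, so 8 chords.
C has 96 beats and chords last 2 each, so 48 chords.
D has 30 beats and chords last 5 each, so 6 chords.
E has 48 beats and chords last 3 each, so 16 chords.
Total: 20 + 8 + 48 + 6 + 16 = 98.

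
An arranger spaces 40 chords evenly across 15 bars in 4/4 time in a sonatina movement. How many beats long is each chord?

15 bars × 4 beats/bar = 60 beats total.
60 beats ÷ 40 chords = 1.5 beats per chord.
(That is a dotted quarter note.)

1.5 beats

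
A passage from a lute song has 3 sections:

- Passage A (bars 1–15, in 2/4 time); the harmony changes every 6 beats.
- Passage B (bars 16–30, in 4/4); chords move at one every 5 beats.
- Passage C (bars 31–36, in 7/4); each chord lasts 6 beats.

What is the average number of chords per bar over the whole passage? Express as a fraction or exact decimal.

A: 15 × 2 = 30 beats ÷ 6 = 5 chords.
B: 15 × 4 = 60 beats ÷ 5 = 12 chords.
C: 6 × 7 = 42 beats ÷ 6 = 7 chords.
Overall: 24 chords over 36 bars → 24/36 = 2/3 chords per bar.

2/3 chords per bar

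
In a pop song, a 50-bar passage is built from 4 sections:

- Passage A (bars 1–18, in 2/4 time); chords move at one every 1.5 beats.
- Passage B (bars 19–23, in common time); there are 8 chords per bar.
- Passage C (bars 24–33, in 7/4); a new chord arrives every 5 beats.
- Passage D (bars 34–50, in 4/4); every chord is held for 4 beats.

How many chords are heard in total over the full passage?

A has 36 beats and chords last 1.5 each, so 24 chords.
B has 20 beats and chords last 0.5 each, so 40 chords.
C has 70 beats and chords last 5 each, so 14 chords.
D has 68 beats and chords last 4 each, so 17 chords.
Total: 24 + 40 + 14 + 17 = 95.

95 chords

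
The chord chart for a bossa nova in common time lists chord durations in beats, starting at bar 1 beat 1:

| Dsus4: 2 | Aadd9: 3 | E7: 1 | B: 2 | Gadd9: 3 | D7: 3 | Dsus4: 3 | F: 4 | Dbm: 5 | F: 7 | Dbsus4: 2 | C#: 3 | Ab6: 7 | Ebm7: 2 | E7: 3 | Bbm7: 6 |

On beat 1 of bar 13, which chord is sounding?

E7

Beat 1 of bar 13 is beat (13−1)×4 + 1 = 49 overall.
Running totals: Dsus4 ends at 2, Aadd9 ends at 5, E7 ends at 6, B ends at 8, Gadd9 ends at 11, D7 ends at 14, Dsus4 ends at 17, F ends at 21, Dbm ends at 26, F ends at 33, Dbsus4 ends at 35, C# ends at 38, Ab6 ends at 45, Ebm7 ends at 47, E7 ends at 50.
Beat 49 falls within E7.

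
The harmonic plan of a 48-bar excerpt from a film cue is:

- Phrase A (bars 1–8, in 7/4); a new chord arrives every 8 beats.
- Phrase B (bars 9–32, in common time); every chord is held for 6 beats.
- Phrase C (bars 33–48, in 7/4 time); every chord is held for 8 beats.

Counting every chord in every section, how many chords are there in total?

37 chords

A: 8·7 = 56 beats, 56/8 = 7 chords.
B: 24·4 = 96 beats, 96/6 = 16 chords.
C: 16·7 = 112 beats, 112/8 = 14 chords.
Total: 7 + 16 + 14 = 37.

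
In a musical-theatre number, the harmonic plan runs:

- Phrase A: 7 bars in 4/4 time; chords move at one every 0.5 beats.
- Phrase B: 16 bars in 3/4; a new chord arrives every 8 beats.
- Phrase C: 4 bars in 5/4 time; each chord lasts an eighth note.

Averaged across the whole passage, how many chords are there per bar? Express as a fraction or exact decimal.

A: 7 bars of 4 beats is 28 beats; at 0.5 beats each that's 56 chords.
B: 16 bars of 3 beats is 48 beats; at 8 beats each that's 6 chords.
C: 4 bars of 5 beats is 20 beats; at 0.5 beats each that's 40 chords.
Overall: 102 chords over 27 bars → 102/27 = 34/9 chords per bar.

34/9 chords per bar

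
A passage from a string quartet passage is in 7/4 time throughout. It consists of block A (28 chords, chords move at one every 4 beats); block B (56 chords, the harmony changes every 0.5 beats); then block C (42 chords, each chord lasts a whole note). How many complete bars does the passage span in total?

A: 28 × 4 = 112 beats = 16 bars.
B: 56 × 0.5 = 28 beats = 4 bars.
C: 42 × 4 = 168 beats = 24 bars.
Total: 16 + 4 + 24 = 44 bars.

44 bars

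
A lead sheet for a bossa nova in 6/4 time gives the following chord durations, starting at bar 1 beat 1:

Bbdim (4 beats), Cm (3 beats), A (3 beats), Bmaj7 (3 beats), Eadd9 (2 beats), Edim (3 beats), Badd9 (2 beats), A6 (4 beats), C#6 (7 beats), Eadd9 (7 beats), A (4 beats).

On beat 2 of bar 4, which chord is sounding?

Beat 2 of bar 4 is beat (4−1)×6 + 2 = 20 overall.
Running totals: Bbdim ends at 4, Cm ends at 7, A ends at 10, Bmaj7 ends at 13, Eadd9 ends at 15, Edim ends at 18, Badd9 ends at 20.
Beat 20 falls within Badd9.

Badd9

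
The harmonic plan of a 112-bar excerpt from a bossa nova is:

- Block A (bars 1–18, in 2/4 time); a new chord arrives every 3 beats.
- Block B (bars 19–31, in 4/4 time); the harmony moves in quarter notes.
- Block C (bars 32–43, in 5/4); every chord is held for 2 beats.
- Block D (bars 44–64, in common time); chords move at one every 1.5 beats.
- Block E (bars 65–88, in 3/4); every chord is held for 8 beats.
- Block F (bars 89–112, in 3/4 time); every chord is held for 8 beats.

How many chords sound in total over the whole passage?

168 chords

A has 36 beats and chords last 3 each, so 12 chords.
B has 52 beats and chords last 1 each, so 52 chords.
C has 60 beats and chords last 2 each, so 30 chords.
D has 84 beats and chords last 1.5 each, so 56 chords.
E has 72 beats and chords last 8 each, so 9 chords.
F has 72 beats and chords last 8 each, so 9 chords.
Total: 12 + 52 + 30 + 56 + 9 + 9 = 168.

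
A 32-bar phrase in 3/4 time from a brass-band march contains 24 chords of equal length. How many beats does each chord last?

32 bars × 3 beats/bar = 96 beats total.
96 beats ÷ 24 chords = 4 beats per chord.
(That is a whole note.)

4 beats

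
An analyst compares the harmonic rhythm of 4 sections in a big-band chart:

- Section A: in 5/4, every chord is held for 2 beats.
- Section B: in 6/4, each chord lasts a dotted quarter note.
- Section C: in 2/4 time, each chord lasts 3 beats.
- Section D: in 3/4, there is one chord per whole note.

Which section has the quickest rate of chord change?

Section B

A: 5 beats/bar ÷ 2 beats/chord = 2.5 chords/bar.
B: 6 beats/bar ÷ 1.5 beats/chord = 4 chords/bar.
C: 2 beats/bar ÷ 3 beats/chord = 2/3 chords/bar.
D: 3 beats/bar ÷ 4 beats/chord = 0.75 chords/bar.
Fastest is B at 4 chords/bar.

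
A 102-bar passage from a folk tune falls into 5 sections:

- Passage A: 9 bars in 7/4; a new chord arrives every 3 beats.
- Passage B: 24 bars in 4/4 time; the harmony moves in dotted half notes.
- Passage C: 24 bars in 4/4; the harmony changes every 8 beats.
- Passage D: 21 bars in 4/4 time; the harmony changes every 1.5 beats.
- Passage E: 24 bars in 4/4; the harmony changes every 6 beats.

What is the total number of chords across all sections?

A has 63 beats and chords last 3 each, so 21 chords.
B has 96 beats and chords last 3 each, so 32 chords.
C has 96 beats and chords last 8 each, so 12 chords.
D has 84 beats and chords last 1.5 each, so 56 chords.
E has 96 beats and chords last 6 each, so 16 chords.
Total: 21 + 32 + 12 + 56 + 16 = 137.

137 chords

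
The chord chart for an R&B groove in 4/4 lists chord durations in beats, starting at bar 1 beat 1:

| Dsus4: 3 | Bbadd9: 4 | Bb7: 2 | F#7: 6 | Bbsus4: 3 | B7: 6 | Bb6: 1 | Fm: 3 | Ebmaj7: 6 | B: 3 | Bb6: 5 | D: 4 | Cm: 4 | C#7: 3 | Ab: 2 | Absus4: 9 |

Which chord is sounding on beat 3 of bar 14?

Beat 3 of bar 14 is beat (14−1)×4 + 3 = 55 overall.
Running totals: Dsus4 ends at 3, Bbadd9 ends at 7, Bb7 ends at 9, F#7 ends at 15, Bbsus4 ends at 18, B7 ends at 24, Bb6 ends at 25, Fm ends at 28, Ebmaj7 ends at 34, B ends at 37, Bb6 ends at 42, D ends at 46, Cm ends at 50, C#7 ends at 53, Ab ends at 55.
Beat 55 falls within Ab.

Ab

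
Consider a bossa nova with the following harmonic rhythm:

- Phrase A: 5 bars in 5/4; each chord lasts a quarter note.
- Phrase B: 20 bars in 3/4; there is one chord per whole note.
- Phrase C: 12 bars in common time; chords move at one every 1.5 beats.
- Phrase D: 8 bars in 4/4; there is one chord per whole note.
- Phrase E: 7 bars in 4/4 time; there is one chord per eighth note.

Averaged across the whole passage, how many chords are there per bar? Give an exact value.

A: 5 bars of 5 beats is 25 beats; at 1 beat each that's 25 chords.
B: 20 bars of 3 beats is 60 beats; at 4 beats each that's 15 chords.
C: 12 bars of 4 beats is 48 beats; at 1.5 beats each that's 32 chords.
D: 8 bars of 4 beats is 32 beats; at 4 beats each that's 8 chords.
E: 7 bars of 4 beats is 28 beats; at 0.5 beats each that's 56 chords.
Overall: 136 chords over 52 bars → 136/52 = 34/13 chords per bar.

34/13 chords per bar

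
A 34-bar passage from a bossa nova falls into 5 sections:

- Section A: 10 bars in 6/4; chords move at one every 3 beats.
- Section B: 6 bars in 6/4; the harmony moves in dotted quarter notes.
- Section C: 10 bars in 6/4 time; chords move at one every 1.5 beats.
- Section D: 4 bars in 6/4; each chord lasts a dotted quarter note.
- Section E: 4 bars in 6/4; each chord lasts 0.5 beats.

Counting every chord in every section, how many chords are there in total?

A: 10 bars × 6 beats = 60 beats; 3 beats/chord → 20 chords.
B: 6 bars × 6 beats = 36 beats; 1.5 beats/chord → 24 chords.
C: 10 bars × 6 beats = 60 beats; 1.5 beats/chord → 40 chords.
D: 4 bars × 6 beats = 24 beats; 1.5 beats/chord → 16 chords.
E: 4 bars × 6 beats = 24 beats; 0.5 beats/chord → 48 chords.
Total: 20 + 24 + 40 + 16 + 48 = 148.

148 chords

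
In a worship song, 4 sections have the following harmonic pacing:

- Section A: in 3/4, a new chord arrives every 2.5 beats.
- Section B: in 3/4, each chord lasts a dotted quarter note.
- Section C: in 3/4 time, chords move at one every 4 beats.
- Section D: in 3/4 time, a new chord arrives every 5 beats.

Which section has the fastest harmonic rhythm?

A: each chord is 2.5 beats in 3/4, so 1.2 per bar.
B: each chord is 1.5 beats in 3/4, so 2 per bar.
C: each chord is 4 beats in 3/4, so 0.75 per bar.
D: each chord is 5 beats in 3/4, so 0.6 per bar.
Fastest is B at 2 chords/bar.

Section B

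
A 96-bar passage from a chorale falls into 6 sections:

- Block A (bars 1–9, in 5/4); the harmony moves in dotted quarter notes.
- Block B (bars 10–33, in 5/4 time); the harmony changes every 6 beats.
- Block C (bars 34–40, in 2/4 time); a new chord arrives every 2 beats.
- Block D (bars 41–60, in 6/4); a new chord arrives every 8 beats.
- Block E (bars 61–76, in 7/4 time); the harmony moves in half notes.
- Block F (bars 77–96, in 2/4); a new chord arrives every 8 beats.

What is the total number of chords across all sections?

A: 9·5 = 45 beats, 45/1.5 = 30 chords.
B: 24·5 = 120 beats, 120/6 = 20 chords.
C: 7·2 = 14 beats, 14/2 = 7 chords.
D: 20·6 = 120 beats, 120/8 = 15 chords.
E: 16·7 = 112 beats, 112/2 = 56 chords.
F: 20·2 = 40 beats, 40/8 = 5 chords.
Total: 30 + 20 + 7 + 15 + 56 + 5 = 133.

133 chords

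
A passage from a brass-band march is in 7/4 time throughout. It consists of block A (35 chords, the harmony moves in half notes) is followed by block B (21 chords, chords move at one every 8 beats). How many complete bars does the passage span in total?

A: 35 × 2 = 70 beats = 10 bars.
B: 21 × 8 = 168 beats = 24 bars.
Total: 10 + 24 = 34 bars.

34 bars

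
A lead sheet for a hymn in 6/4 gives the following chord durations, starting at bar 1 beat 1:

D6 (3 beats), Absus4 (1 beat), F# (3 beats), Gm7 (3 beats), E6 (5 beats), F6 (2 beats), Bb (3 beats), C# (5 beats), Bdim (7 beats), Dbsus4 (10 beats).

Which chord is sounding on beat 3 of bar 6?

Dbsus4

Beat 3 of bar 6 is beat (6−1)×6 + 3 = 33 overall.
Running totals: D6 ends at 3, Absus4 ends at 4, F# ends at 7, Gm7 ends at 10, E6 ends at 15, F6 ends at 17, Bb ends at 20, C# ends at 25, Bdim ends at 32, Dbsus4 ends at 42.
Beat 33 falls within Dbsus4.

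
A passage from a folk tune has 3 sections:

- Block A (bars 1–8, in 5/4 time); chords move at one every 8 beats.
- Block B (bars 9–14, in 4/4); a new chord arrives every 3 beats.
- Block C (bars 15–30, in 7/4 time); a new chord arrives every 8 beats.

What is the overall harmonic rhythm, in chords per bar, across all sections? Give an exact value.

A: 8 bars of 5 beats is 40 beats; at 8 beats each that's 5 chords.
B: 6 bars of 4 beats is 24 beats; at 3 beats each that's 8 chords.
C: 16 bars of 7 beats is 112 beats; at 8 beats each that's 14 chords.
Overall: 27 chords over 30 bars → 27/30 = 0.9 chords per bar.

0.9 chords per bar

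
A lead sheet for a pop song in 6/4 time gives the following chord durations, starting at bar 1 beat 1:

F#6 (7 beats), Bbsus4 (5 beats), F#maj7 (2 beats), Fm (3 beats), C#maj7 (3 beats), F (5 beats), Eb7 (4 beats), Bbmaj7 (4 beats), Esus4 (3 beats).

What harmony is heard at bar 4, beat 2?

Beat 2 of bar 4 is beat (4−1)×6 + 2 = 20 overall.
Running totals: F#6 ends at 7, Bbsus4 ends at 12, F#maj7 ends at 14, Fm ends at 17, C#maj7 ends at 20.
Beat 20 falls within C#maj7.

C#maj7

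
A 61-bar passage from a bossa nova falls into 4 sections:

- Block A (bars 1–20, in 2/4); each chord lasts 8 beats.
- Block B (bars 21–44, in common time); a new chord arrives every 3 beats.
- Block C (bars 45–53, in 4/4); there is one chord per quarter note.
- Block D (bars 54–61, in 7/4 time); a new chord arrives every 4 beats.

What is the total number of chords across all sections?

A: 20 bars × 2 beats = 40 beats; 8 beats/chord → 5 chords.
B: 24 bars × 4 beats = 96 beats; 3 beats/chord → 32 chords.
C: 9 bars × 4 beats = 36 beats; 1 beat/chord → 36 chords.
D: 8 bars × 7 beats = 56 beats; 4 beats/chord → 14 chords.
Total: 5 + 32 + 36 + 14 = 87.

87 chords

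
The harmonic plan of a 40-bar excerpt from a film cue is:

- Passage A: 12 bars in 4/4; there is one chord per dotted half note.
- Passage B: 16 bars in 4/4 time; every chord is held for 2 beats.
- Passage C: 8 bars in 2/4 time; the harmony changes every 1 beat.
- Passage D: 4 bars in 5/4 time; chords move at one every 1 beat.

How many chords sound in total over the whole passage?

84 chords

A: 12 bars × 4 beats = 48 beats; 3 beats/chord → 16 chords.
B: 16 bars × 4 beats = 64 beats; 2 beats/chord → 32 chords.
C: 8 bars × 2 beats = 16 beats; 1 beat/chord → 16 chords.
D: 4 bars × 5 beats = 20 beats; 1 beat/chord → 20 chords.
Total: 16 + 32 + 16 + 20 = 84.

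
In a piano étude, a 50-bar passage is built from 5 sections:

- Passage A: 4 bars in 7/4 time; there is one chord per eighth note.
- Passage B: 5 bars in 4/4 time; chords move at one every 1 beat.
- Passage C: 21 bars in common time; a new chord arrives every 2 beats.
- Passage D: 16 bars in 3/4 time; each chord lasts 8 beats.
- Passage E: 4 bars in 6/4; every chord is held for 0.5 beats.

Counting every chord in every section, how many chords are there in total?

172 chords

A: 4 bars × 7 beats = 28 beats; 0.5 beats/chord → 56 chords.
B: 5 bars × 4 beats = 20 beats; 1 beat/chord → 20 chords.
C: 21 bars × 4 beats = 84 beats; 2 beats/chord → 42 chords.
D: 16 bars × 3 beats = 48 beats; 8 beats/chord → 6 chords.
E: 4 bars × 6 beats = 24 beats; 0.5 beats/chord → 48 chords.
Total: 56 + 20 + 42 + 6 + 48 = 172.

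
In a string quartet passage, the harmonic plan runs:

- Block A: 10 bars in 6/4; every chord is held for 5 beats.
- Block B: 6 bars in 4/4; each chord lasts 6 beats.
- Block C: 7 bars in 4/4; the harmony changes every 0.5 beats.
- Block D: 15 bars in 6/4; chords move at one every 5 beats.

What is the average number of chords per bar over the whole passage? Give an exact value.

A: 10 × 6 = 60 beats ÷ 5 = 12 chords.
B: 6 × 4 = 24 beats ÷ 6 = 4 chords.
C: 7 × 4 = 28 beats ÷ 0.5 = 56 chords.
D: 15 × 6 = 90 beats ÷ 5 = 18 chords.
Overall: 90 chords over 38 bars → 90/38 = 45/19 chords per bar.

45/19 chords per bar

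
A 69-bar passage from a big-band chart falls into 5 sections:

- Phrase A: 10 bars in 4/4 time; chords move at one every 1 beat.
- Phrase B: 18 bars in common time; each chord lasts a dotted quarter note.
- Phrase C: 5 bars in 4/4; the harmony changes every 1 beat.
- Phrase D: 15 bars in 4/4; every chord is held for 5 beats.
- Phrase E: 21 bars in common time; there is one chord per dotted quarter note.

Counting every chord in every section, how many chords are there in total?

A has 40 beats and chords last 1 each, so 40 chords.
B has 72 beats and chords last 1.5 each, so 48 chords.
C has 20 beats and chords last 1 each, so 20 chords.
D has 60 beats and chords last 5 each, so 12 chords.
E has 84 beats and chords last 1.5 each, so 56 chords.
Total: 40 + 48 + 20 + 12 + 56 = 176.

176 chords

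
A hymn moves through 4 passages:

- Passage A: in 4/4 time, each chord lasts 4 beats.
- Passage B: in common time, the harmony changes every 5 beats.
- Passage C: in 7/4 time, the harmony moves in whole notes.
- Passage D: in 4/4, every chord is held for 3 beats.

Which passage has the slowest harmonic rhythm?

A: 4/4 = 1 chord/bar.
B: 4/5 = 0.8 chords/bar.
C: 7/4 = 1.75 chords/bar.
D: 4/3 = 4/3 chords/bar.
Slowest is B at 0.8 chords/bar.

Passage B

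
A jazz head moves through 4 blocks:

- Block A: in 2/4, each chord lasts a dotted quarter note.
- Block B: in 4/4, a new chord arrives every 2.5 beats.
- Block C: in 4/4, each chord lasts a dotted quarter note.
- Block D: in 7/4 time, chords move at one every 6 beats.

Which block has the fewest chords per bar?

Block D

A: 2 beats/bar ÷ 1.5 beats/chord = 4/3 chords/bar.
B: 4 beats/bar ÷ 2.5 beats/chord = 1.6 chords/bar.
C: 4 beats/bar ÷ 1.5 beats/chord = 8/3 chords/bar.
D: 7 beats/bar ÷ 6 beats/chord = 7/6 chords/bar.
Slowest is D at 7/6 chords/bar.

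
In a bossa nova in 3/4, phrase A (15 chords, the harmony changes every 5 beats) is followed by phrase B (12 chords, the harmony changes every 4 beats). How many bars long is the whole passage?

41 bars

A: 15 × 5 = 75 beats = 25 bars.
B: 12 × 4 = 48 beats = 16 bars.
Total: 25 + 16 = 41 bars.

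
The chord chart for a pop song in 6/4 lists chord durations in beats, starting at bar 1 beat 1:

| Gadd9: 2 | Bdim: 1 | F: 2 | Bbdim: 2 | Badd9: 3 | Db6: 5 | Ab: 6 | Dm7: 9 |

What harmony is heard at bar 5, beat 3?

Dm7

Beat 3 of bar 5 is beat (5−1)×6 + 3 = 27 overall.
Running totals: Gadd9 ends at 2, Bdim ends at 3, F ends at 5, Bbdim ends at 7, Badd9 ends at 10, Db6 ends at 15, Ab ends at 21, Dm7 ends at 30.
Beat 27 falls within Dm7.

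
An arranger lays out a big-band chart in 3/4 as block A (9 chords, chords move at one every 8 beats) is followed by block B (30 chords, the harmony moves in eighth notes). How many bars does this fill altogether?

A: 9 × 8 = 72 beats = 24 bars.
B: 30 × 0.5 = 15 beats = 5 bars.
Total: 24 + 5 = 29 bars.

29 bars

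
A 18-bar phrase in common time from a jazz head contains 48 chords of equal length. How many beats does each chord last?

1.5 beats

18 bars × 4 beats/bar = 72 beats total.
72 beats ÷ 48 chords = 1.5 beats per chord.
(That is a dotted quarter note.)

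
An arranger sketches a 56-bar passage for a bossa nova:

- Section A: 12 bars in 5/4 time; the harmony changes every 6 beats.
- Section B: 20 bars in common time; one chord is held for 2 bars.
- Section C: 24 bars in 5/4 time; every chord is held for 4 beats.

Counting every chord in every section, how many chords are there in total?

A: 12 bars × 5 beats = 60 beats; 6 beats/chord → 10 chords.
B: 20 bars × 4 beats = 80 beats; 8 beats/chord → 10 chords.
C: 24 bars × 5 beats = 120 beats; 4 beats/chord → 30 chords.
Total: 10 + 10 + 30 = 50.

50 chords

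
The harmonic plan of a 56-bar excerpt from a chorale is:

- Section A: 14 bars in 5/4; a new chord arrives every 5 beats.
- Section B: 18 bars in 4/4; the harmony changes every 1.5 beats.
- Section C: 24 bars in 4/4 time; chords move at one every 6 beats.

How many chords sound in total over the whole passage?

A has 70 beats and chords last 5 each, so 14 chords.
B has 72 beats and chords last 1.5 each, so 48 chords.
C has 96 beats and chords last 6 each, so 16 chords.
Total: 14 + 48 + 16 = 78.

78 chords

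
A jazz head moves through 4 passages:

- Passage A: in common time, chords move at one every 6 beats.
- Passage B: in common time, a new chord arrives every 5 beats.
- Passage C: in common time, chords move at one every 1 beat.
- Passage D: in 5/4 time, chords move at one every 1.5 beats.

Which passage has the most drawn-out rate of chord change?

A: 4 beats/bar ÷ 6 beats/chord = 2/3 chords/bar.
B: 4 beats/bar ÷ 5 beats/chord = 0.8 chords/bar.
C: 4 beats/bar ÷ 1 beat/chord = 4 chords/bar.
D: 5 beats/bar ÷ 1.5 beats/chord = 10/3 chords/bar.
Slowest is A at 2/3 chords/bar.

Passage A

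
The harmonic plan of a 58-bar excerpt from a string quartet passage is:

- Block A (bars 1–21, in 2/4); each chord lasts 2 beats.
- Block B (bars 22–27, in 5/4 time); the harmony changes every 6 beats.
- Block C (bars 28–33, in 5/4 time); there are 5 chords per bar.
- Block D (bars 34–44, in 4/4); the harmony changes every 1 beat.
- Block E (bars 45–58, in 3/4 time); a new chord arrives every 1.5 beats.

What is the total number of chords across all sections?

128 chords

A has 42 beats and chords last 2 each, so 21 chords.
B has 30 beats and chords last 6 each, so 5 chords.
C has 30 beats and chords last 1 each, so 30 chords.
D has 44 beats and chords last 1 each, so 44 chords.
E has 42 beats and chords last 1.5 each, so 28 chords.
Total: 21 + 5 + 30 + 44 + 28 = 128.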